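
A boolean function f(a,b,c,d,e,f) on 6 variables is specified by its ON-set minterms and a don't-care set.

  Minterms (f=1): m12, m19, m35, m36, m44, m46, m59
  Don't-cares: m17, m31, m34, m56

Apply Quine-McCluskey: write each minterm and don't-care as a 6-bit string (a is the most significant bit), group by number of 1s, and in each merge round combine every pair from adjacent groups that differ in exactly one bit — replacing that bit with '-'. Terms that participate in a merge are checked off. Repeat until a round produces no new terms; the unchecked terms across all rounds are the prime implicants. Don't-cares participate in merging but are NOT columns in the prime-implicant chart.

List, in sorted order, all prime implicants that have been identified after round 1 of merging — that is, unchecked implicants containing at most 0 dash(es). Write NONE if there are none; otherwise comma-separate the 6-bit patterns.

[col 0] 001100*, 010001*, 010011*, 011111, 100010*, 100011*, 100100*, 101100*, 101110*, 111000, 111011
[col 1] -01100, 0100-1, 10-100, 10001-, 1011-0
Prime implicants: -01100, 0100-1, 011111, 10-100, 10001-, 1011-0, 111000, 111011

011111, 111000, 111011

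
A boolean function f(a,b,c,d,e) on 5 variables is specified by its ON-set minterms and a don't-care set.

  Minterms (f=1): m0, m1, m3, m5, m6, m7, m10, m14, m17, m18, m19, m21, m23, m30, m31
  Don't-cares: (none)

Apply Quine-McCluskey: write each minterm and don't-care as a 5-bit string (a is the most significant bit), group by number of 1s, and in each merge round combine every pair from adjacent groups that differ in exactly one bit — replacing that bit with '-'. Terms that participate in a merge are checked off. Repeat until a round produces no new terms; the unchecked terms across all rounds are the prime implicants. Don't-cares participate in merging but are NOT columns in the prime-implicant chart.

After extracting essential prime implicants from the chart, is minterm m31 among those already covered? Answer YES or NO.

Round 0: 00000✓ 00001✓ 00011✓ 00101✓ 00110✓ 00111✓ 01010✓ 01110✓ 10001✓ 10010✓ 10011✓ 10101✓ 10111✓ 11110✓ 11111✓
Round 1: -0001✓ -0011✓ -0101✓ -0111✓ -1110 0-110 00-01✓ 00-11✓ 000-1✓ 0000- 001-1✓ 0011- 01-10 1-111 10-01✓ 10-11✓ 100-1✓ 1001- 101-1✓ 1111-
Round 2: -0-01✓ -0-11✓ -00-1✓ -01-1✓ 00--1✓ 10--1✓
Round 3: -0--1
PIs = {-0--1, -1110, 0-110, 0000-, 0011-, 01-10, 1-111, 1001-, 1111-}
Coverage chart:
  m0: 0000- ←essential
  m1: -0--1,0000-
  m3: -0--1 ←essential
  m5: -0--1 ←essential
  m6: 0-110,0011-
  m7: -0--1,0011-
  m10: 01-10 ←essential
  m14: -1110,0-110,01-10
  m17: -0--1 ←essential
  m18: 1001- ←essential
  m19: -0--1,1001-
  m21: -0--1 ←essential
  m23: -0--1,1-111
  m30: -1110,1111-
  m31: 1-111,1111-
Essential: -0--1, 0000-, 01-10, 1001-

NO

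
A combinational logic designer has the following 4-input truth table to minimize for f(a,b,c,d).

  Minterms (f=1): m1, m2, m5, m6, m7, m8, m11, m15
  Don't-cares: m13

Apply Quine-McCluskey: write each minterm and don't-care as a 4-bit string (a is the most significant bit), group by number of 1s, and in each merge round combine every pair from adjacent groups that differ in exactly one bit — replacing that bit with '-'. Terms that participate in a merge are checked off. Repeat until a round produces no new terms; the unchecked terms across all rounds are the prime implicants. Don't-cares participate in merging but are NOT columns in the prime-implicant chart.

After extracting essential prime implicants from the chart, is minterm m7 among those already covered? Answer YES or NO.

size-2^0 implicants → 0001(✓)  0010(✓)  0101(✓)  0110(✓)  0111(✓)  1000  1011(✓)  1101(✓)  1111(✓)
size-2^1 implicants → -101(✓)  -111(✓)  0-01  0-10  01-1(✓)  011-  1-11  11-1(✓)
size-2^2 implicants → -1-1
Unchecked terms (primes): -1-1, 0-01, 0-10, 011-, 1-11, 1000
Minterm coverage:
  m1 ⊆ 0-01 [E]
  m2 ⊆ 0-10 [E]
  m5 ⊆ -1-1,0-01
  m6 ⊆ 0-10,011-
  m7 ⊆ -1-1,011-
  m8 ⊆ 1000 [E]
  m11 ⊆ 1-11 [E]
  m15 ⊆ -1-1,1-11
E = {0-01, 0-10, 1-11, 1000}

NO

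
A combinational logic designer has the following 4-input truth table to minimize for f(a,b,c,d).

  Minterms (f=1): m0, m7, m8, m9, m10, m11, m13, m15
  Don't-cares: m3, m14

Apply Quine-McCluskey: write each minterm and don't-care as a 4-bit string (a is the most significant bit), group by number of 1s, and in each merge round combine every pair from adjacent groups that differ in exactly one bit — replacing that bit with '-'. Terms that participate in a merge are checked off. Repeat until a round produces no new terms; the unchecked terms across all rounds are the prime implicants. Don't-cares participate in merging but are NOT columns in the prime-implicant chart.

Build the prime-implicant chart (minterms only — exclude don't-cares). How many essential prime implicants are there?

[col 0] 0000*, 0011*, 0111*, 1000*, 1001*, 1010*, 1011*, 1101*, 1110*, 1111*
[col 1] -000, -011*, -111*, 0-11*, 1-01*, 1-10*, 1-11*, 10-0*, 10-1*, 100-*, 101-*, 11-1*, 111-*
[col 2] --11, 1--1, 1-1-, 10--
Prime implicants: --11, -000, 1--1, 1-1-, 10--
PI chart (minterm → PIs covering it):
  0 | -000  (sole → essential)
  7 | --11  (sole → essential)
  8 | -000,10--
  9 | 1--1,10--
  10 | 1-1-,10--
  11 | --11,1--1,1-1-,10--
  13 | 1--1  (sole → essential)
  15 | --11,1--1,1-1-
Essential prime implicants: --11, -000, 1--1

3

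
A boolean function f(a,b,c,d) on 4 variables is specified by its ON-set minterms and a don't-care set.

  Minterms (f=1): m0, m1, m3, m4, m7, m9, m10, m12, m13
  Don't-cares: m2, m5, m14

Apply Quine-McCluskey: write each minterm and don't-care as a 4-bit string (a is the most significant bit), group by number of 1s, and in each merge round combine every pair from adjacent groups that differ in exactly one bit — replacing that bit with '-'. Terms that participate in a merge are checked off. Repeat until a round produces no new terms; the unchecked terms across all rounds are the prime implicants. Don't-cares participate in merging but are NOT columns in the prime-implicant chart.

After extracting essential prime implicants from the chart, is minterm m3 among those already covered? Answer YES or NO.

Round 0: 0000✓ 0001✓ 0010✓ 0011✓ 0100✓ 0101✓ 0111✓ 1001✓ 1010✓ 1100✓ 1101✓ 1110✓
Round 1: -001✓ -010 -100✓ -101✓ 0-00✓ 0-01✓ 0-11✓ 00-0✓ 00-1✓ 000-✓ 001-✓ 01-1✓ 010-✓ 1-01✓ 1-10 11-0 110-✓
Round 2: --01 -10- 0--1 0-0- 00--
PIs = {--01, -010, -10-, 0--1, 0-0-, 00--, 1-10, 11-0}
Coverage chart:
  m0: 0-0-,00--
  m1: --01,0--1,0-0-,00--
  m3: 0--1,00--
  m4: -10-,0-0-
  m7: 0--1 ←essential
  m9: --01 ←essential
  m10: -010,1-10
  m12: -10-,11-0
  m13: --01,-10-
Essential: --01, 0--1

YES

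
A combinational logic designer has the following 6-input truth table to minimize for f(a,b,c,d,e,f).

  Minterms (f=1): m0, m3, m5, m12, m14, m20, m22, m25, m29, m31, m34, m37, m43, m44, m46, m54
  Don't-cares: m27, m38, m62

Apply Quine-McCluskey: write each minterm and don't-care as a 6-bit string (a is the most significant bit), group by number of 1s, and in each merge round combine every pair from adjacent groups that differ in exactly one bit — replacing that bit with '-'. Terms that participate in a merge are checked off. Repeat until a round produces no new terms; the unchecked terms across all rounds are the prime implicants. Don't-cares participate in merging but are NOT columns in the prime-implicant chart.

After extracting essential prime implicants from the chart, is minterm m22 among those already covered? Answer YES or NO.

size-2^0 implicants → 000000  000011  000101(✓)  001100(✓)  001110(✓)  010100(✓)  010110(✓)  011001(✓)  011011(✓)  011101(✓)  011111(✓)  100010(✓)  100101(✓)  100110(✓)  101011  101100(✓)  101110(✓)  110110(✓)  111110(✓)
size-2^1 implicants → -00101  -01100(✓)  -01110(✓)  -10110  0011-0(✓)  0101-0  011-01(✓)  011-11(✓)  0110-1(✓)  0111-1(✓)  1-0110(✓)  1-1110(✓)  10-110(✓)  100-10  1011-0(✓)  11-110(✓)
size-2^2 implicants → -011-0  011--1  1--110
Unchecked terms (primes): -00101, -011-0, -10110, 000000, 000011, 0101-0, 011--1, 1--110, 100-10, 101011
Minterm coverage:
  m0 ⊆ 000000 [E]
  m3 ⊆ 000011 [E]
  m5 ⊆ -00101 [E]
  m12 ⊆ -011-0 [E]
  m14 ⊆ -011-0 [E]
  m20 ⊆ 0101-0 [E]
  m22 ⊆ -10110,0101-0
  m25 ⊆ 011--1 [E]
  m29 ⊆ 011--1 [E]
  m31 ⊆ 011--1 [E]
  m34 ⊆ 100-10 [E]
  m37 ⊆ -00101 [E]
  m43 ⊆ 101011 [E]
  m44 ⊆ -011-0 [E]
  m46 ⊆ -011-0,1--110
  m54 ⊆ -10110,1--110
E = {-00101, -011-0, 000000, 000011, 0101-0, 011--1, 100-10, 101011}

YES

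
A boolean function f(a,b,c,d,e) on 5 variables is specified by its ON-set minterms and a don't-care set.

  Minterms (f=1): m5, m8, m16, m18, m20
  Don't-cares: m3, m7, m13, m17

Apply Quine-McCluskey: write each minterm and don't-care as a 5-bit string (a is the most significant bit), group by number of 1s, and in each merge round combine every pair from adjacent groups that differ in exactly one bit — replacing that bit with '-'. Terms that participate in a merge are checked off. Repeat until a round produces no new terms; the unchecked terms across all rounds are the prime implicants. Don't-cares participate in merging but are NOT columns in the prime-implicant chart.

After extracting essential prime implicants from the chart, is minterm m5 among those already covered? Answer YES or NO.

NO

Round 0: 00011✓ 00101✓ 00111✓ 01000 01101✓ 10000✓ 10001✓ 10010✓ 10100✓
Round 1: 0-101 00-11 001-1 10-00 100-0 1000-
PIs = {0-101, 00-11, 001-1, 01000, 10-00, 100-0, 1000-}
Coverage chart:
  m5: 0-101,001-1
  m8: 01000 ←essential
  m16: 10-00,100-0,1000-
  m18: 100-0 ←essential
  m20: 10-00 ←essential
Essential: 01000, 10-00, 100-0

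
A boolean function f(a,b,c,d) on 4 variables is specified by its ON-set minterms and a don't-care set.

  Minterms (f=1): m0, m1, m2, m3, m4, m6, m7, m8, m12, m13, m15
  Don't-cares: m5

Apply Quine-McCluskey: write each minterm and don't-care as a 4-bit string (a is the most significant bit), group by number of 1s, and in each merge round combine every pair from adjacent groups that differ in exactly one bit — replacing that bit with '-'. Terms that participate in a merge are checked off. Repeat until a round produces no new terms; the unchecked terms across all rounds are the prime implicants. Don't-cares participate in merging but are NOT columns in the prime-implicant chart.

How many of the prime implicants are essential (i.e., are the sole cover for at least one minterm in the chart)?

3

Round 0: 0000✓ 0001✓ 0010✓ 0011✓ 0100✓ 0101✓ 0110✓ 0111✓ 1000✓ 1100✓ 1101✓ 1111✓
Round 1: -000✓ -100✓ -101✓ -111✓ 0-00✓ 0-01✓ 0-10✓ 0-11✓ 00-0✓ 00-1✓ 000-✓ 001-✓ 01-0✓ 01-1✓ 010-✓ 011-✓ 1-00✓ 11-1✓ 110-✓
Round 2: --00 -1-1 -10- 0--0✓ 0--1✓ 0-0-✓ 0-1-✓ 00--✓ 01--✓
Round 3: 0---
PIs = {--00, -1-1, -10-, 0---}
Coverage chart:
  m0: --00,0---
  m1: 0--- ←essential
  m2: 0--- ←essential
  m3: 0--- ←essential
  m4: --00,-10-,0---
  m6: 0--- ←essential
  m7: -1-1,0---
  m8: --00 ←essential
  m12: --00,-10-
  m13: -1-1,-10-
  m15: -1-1 ←essential
Essential: --00, -1-1, 0---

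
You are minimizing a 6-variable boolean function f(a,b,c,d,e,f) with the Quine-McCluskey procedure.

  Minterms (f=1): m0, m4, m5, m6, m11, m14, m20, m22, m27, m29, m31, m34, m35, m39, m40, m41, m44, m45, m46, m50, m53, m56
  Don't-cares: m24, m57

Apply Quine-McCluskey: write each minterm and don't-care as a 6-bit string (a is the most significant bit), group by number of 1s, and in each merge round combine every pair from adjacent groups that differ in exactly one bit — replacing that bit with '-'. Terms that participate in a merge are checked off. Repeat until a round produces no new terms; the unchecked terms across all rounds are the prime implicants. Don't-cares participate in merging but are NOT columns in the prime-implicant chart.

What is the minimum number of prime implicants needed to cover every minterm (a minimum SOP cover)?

11

[col 0] 000000*, 000100*, 000101*, 000110*, 001011*, 001110*, 010100*, 010110*, 011000*, 011011*, 011101*, 011111*, 100010*, 100011*, 100111*, 101000*, 101001*, 101100*, 101101*, 101110*, 110010*, 110101, 111000*, 111001*
[col 1] -01110, -11000, 0-0100*, 0-0110*, 0-1011, 00-110, 000-00, 0001-0*, 00010-, 0101-0*, 011-11, 0111-1, 1-0010, 1-1000*, 1-1001*, 100-11, 10001-, 101-00*, 101-01*, 10100-*, 1011-0, 10110-*, 11100-*
[col 2] 0-01-0, 1-100-, 101-0-
Prime implicants: -01110, -11000, 0-01-0, 0-1011, 00-110, 000-00, 00010-, 011-11, 0111-1, 1-0010, 1-100-, 100-11, 10001-, 101-0-, 1011-0, 110101
PI chart (minterm → PIs covering it):
  0 | 000-00  (sole → essential)
  4 | 0-01-0,000-00,00010-
  5 | 00010-  (sole → essential)
  6 | 0-01-0,00-110
  11 | 0-1011  (sole → essential)
  14 | -01110,00-110
  20 | 0-01-0  (sole → essential)
  22 | 0-01-0  (sole → essential)
  27 | 0-1011,011-11
  29 | 0111-1  (sole → essential)
  31 | 011-11,0111-1
  34 | 1-0010,10001-
  35 | 100-11,10001-
  39 | 100-11  (sole → essential)
  40 | 1-100-,101-0-
  41 | 1-100-,101-0-
  44 | 101-0-,1011-0
  45 | 101-0-  (sole → essential)
  46 | -01110,1011-0
  50 | 1-0010  (sole → essential)
  53 | 110101  (sole → essential)
  56 | -11000,1-100-
Essential prime implicants: 0-01-0, 0-1011, 000-00, 00010-, 0111-1, 1-0010, 100-11, 101-0-, 110101
Petrick residual → -01110, -11000
Minimum SOP uses 11 PIs: b'cdef' + bcd'e'f' + a'c'df' + a'cd'ef + a'b'c'e'f' + a'b'c'de' + a'bcdf + ac'd'ef' + ab'c'ef + ab'ce' + abc'de'f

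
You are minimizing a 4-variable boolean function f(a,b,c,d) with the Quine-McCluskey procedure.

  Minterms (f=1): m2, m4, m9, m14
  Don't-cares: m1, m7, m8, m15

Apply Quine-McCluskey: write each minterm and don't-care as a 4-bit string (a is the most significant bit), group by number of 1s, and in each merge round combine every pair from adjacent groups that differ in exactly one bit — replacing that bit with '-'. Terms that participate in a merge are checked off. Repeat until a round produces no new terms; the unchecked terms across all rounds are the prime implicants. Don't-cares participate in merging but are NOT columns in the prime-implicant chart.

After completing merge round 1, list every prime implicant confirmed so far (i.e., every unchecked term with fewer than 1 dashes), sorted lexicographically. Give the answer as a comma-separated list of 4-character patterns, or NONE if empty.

0010, 0100

size-2^0 implicants → 0001(✓)  0010  0100  0111(✓)  1000(✓)  1001(✓)  1110(✓)  1111(✓)
size-2^1 implicants → -001  -111  100-  111-
Unchecked terms (primes): -001, -111, 0010, 0100, 100-, 111-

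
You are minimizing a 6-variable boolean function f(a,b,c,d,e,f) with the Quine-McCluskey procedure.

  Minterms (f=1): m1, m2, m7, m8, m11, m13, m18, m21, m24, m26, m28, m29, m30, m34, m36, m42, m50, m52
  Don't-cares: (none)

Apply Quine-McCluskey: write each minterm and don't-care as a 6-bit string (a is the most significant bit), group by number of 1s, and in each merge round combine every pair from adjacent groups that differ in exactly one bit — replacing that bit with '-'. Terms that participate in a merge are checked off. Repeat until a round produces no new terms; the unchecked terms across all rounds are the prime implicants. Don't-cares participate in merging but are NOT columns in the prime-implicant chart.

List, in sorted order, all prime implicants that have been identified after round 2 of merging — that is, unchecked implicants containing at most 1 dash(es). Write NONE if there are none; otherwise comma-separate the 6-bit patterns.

0-1000, 0-1101, 000001, 000111, 001011, 01-010, 01-101, 01110-, 1-0100, 10-010

[col 0] 000001, 000010*, 000111, 001000*, 001011, 001101*, 010010*, 010101*, 011000*, 011010*, 011100*, 011101*, 011110*, 100010*, 100100*, 101010*, 110010*, 110100*
[col 1] -00010*, -10010*, 0-0010*, 0-1000, 0-1101, 01-010, 01-101, 011-00*, 011-10*, 0110-0*, 0111-0*, 01110-, 1-0010*, 1-0100, 10-010
[col 2] --0010, 011--0
Prime implicants: --0010, 0-1000, 0-1101, 000001, 000111, 001011, 01-010, 01-101, 011--0, 01110-, 1-0100, 10-010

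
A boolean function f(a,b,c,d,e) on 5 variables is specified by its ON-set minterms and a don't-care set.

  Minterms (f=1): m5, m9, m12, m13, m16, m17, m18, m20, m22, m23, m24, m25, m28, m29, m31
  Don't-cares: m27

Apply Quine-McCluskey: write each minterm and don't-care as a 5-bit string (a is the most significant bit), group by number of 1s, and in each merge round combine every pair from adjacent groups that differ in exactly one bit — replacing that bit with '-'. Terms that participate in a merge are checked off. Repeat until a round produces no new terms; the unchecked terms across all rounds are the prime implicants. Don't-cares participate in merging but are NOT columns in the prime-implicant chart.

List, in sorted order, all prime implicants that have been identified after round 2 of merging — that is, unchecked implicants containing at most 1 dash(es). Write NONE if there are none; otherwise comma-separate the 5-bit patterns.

0-101, 1-111, 1011-

[col 0] 00101*, 01001*, 01100*, 01101*, 10000*, 10001*, 10010*, 10100*, 10110*, 10111*, 11000*, 11001*, 11011*, 11100*, 11101*, 11111*
[col 1] -1001*, -1100*, -1101*, 0-101, 01-01*, 0110-*, 1-000*, 1-001*, 1-100*, 1-111, 10-00*, 10-10*, 100-0*, 1000-*, 101-0*, 1011-, 11-00*, 11-01*, 11-11*, 110-1*, 1100-*, 111-1*, 1110-*
[col 2] -1-01, -110-, 1--00, 1-00-, 10--0, 11--1, 11-0-
Prime implicants: -1-01, -110-, 0-101, 1--00, 1-00-, 1-111, 10--0, 1011-, 11--1, 11-0-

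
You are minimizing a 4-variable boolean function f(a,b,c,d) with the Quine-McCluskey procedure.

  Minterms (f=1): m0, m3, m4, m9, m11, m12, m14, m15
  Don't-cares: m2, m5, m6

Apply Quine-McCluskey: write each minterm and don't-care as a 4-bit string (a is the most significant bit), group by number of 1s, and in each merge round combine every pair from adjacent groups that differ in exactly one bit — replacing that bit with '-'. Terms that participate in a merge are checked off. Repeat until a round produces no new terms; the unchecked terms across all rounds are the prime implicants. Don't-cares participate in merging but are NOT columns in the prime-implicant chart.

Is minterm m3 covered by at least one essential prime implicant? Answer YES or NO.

NO

[col 0] 0000*, 0010*, 0011*, 0100*, 0101*, 0110*, 1001*, 1011*, 1100*, 1110*, 1111*
[col 1] -011, -100*, -110*, 0-00*, 0-10*, 00-0*, 001-, 01-0*, 010-, 1-11, 10-1, 11-0*, 111-
[col 2] -1-0, 0--0
Prime implicants: -011, -1-0, 0--0, 001-, 010-, 1-11, 10-1, 111-
PI chart (minterm → PIs covering it):
  0 | 0--0  (sole → essential)
  3 | -011,001-
  4 | -1-0,0--0,010-
  9 | 10-1  (sole → essential)
  11 | -011,1-11,10-1
  12 | -1-0  (sole → essential)
  14 | -1-0,111-
  15 | 1-11,111-
Essential prime implicants: -1-0, 0--0, 10-1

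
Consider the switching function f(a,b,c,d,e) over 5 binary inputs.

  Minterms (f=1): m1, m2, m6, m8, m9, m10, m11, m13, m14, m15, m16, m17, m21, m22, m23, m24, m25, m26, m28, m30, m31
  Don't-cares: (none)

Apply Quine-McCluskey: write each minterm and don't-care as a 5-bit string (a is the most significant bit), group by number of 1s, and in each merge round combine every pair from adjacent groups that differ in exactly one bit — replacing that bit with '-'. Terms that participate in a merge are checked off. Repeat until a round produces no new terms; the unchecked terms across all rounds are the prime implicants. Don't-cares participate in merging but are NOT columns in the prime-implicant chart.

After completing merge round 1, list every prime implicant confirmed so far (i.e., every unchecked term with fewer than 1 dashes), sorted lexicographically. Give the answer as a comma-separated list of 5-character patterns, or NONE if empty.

[col 0] 00001*, 00010*, 00110*, 01000*, 01001*, 01010*, 01011*, 01101*, 01110*, 01111*, 10000*, 10001*, 10101*, 10110*, 10111*, 11000*, 11001*, 11010*, 11100*, 11110*, 11111*
[col 1] -0001*, -0110*, -1000*, -1001*, -1010*, -1110*, -1111*, 0-001*, 0-010*, 0-110*, 00-10*, 01-01*, 01-10*, 01-11*, 010-0*, 010-1*, 0100-*, 0101-*, 011-1*, 0111-*, 1-000*, 1-001*, 1-110*, 1-111*, 10-01, 1000-*, 101-1, 1011-*, 11-00*, 11-10*, 110-0*, 1100-*, 111-0*, 1111-*
[col 2] --001, --110, -1-10, -10-0, -100-, -111-, 0--10, 01--1, 01-1-, 010--, 1-00-, 1-11-, 11--0
Prime implicants: --001, --110, -1-10, -10-0, -100-, -111-, 0--10, 01--1, 01-1-, 010--, 1-00-, 1-11-, 10-01, 101-1, 11--0

NONE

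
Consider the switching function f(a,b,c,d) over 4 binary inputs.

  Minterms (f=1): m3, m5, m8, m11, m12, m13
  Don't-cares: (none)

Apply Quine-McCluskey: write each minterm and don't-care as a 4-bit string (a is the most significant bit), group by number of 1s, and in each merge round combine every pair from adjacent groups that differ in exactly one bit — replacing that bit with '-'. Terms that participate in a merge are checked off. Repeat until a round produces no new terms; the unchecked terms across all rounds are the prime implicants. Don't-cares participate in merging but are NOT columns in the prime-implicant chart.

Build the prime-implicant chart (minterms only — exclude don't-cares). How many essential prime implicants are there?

Round 0: 0011✓ 0101✓ 1000✓ 1011✓ 1100✓ 1101✓
Round 1: -011 -101 1-00 110-
PIs = {-011, -101, 1-00, 110-}
Coverage chart:
  m3: -011 ←essential
  m5: -101 ←essential
  m8: 1-00 ←essential
  m11: -011 ←essential
  m12: 1-00,110-
  m13: -101,110-
Essential: -011, -101, 1-00

3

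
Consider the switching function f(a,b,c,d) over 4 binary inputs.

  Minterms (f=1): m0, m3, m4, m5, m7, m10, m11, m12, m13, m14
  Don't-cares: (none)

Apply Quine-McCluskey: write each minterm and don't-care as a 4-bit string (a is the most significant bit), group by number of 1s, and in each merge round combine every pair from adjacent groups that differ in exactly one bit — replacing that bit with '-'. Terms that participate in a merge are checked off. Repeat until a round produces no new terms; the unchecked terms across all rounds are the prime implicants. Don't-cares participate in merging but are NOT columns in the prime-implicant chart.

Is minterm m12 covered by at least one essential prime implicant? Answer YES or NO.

size-2^0 implicants → 0000(✓)  0011(✓)  0100(✓)  0101(✓)  0111(✓)  1010(✓)  1011(✓)  1100(✓)  1101(✓)  1110(✓)
size-2^1 implicants → -011  -100(✓)  -101(✓)  0-00  0-11  01-1  010-(✓)  1-10  101-  11-0  110-(✓)
size-2^2 implicants → -10-
Unchecked terms (primes): -011, -10-, 0-00, 0-11, 01-1, 1-10, 101-, 11-0
Minterm coverage:
  m0 ⊆ 0-00 [E]
  m3 ⊆ -011,0-11
  m4 ⊆ -10-,0-00
  m5 ⊆ -10-,01-1
  m7 ⊆ 0-11,01-1
  m10 ⊆ 1-10,101-
  m11 ⊆ -011,101-
  m12 ⊆ -10-,11-0
  m13 ⊆ -10- [E]
  m14 ⊆ 1-10,11-0
E = {-10-, 0-00}

YES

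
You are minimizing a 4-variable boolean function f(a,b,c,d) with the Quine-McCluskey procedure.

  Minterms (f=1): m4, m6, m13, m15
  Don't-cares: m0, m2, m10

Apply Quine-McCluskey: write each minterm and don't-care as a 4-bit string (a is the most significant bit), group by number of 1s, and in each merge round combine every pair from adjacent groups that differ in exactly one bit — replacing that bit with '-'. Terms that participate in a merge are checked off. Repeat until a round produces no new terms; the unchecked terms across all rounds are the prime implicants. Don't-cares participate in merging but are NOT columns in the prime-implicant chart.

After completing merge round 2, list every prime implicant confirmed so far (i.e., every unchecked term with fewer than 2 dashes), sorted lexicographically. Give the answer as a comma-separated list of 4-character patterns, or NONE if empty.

-010, 11-1

Round 0: 0000✓ 0010✓ 0100✓ 0110✓ 1010✓ 1101✓ 1111✓
Round 1: -010 0-00✓ 0-10✓ 00-0✓ 01-0✓ 11-1
Round 2: 0--0
PIs = {-010, 0--0, 11-1}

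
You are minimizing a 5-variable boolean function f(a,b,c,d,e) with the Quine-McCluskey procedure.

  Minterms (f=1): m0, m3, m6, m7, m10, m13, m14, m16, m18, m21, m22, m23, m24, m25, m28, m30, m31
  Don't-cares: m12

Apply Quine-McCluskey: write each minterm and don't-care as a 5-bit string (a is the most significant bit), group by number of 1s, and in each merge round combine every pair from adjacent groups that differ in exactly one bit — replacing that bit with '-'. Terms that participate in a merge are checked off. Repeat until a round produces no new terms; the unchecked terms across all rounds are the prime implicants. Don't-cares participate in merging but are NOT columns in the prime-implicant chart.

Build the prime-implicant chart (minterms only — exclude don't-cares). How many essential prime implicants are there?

[col 0] 00000*, 00011*, 00110*, 00111*, 01010*, 01100*, 01101*, 01110*, 10000*, 10010*, 10101*, 10110*, 10111*, 11000*, 11001*, 11100*, 11110*, 11111*
[col 1] -0000, -0110*, -0111*, -1100*, -1110*, 0-110*, 00-11, 0011-*, 01-10, 011-0*, 0110-, 1-000, 1-110*, 1-111*, 10-10, 100-0, 101-1, 1011-*, 11-00, 1100-, 111-0*, 1111-*
[col 2] --110, -011-, -11-0, 1-11-
Prime implicants: --110, -0000, -011-, -11-0, 00-11, 01-10, 0110-, 1-000, 1-11-, 10-10, 100-0, 101-1, 11-00, 1100-
PI chart (minterm → PIs covering it):
  0 | -0000  (sole → essential)
  3 | 00-11  (sole → essential)
  6 | --110,-011-
  7 | -011-,00-11
  10 | 01-10  (sole → essential)
  13 | 0110-  (sole → essential)
  14 | --110,-11-0,01-10
  16 | -0000,1-000,100-0
  18 | 10-10,100-0
  21 | 101-1  (sole → essential)
  22 | --110,-011-,1-11-,10-10
  23 | -011-,1-11-,101-1
  24 | 1-000,11-00,1100-
  25 | 1100-  (sole → essential)
  28 | -11-0,11-00
  30 | --110,-11-0,1-11-
  31 | 1-11-  (sole → essential)
Essential prime implicants: -0000, 00-11, 01-10, 0110-, 1-11-, 101-1, 1100-

7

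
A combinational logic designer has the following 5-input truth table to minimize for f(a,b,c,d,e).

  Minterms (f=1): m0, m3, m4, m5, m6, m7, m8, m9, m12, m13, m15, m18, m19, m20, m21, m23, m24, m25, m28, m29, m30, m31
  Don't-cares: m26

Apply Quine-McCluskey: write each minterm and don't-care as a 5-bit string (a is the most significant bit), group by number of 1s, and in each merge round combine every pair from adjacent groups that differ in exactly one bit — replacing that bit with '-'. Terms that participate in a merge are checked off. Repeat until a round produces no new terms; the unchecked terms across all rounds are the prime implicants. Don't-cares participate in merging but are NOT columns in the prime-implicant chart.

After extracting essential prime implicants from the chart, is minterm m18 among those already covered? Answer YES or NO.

[col 0] 00000*, 00011*, 00100*, 00101*, 00110*, 00111*, 01000*, 01001*, 01100*, 01101*, 01111*, 10010*, 10011*, 10100*, 10101*, 10111*, 11000*, 11001*, 11010*, 11100*, 11101*, 11110*, 11111*
[col 1] -0011*, -0100*, -0101*, -0111*, -1000*, -1001*, -1100*, -1101*, -1111*, 0-000*, 0-100*, 0-101*, 0-111*, 00-00*, 00-11*, 001-0*, 001-1*, 0010-*, 0011-*, 01-00*, 01-01*, 0100-*, 011-1*, 0110-*, 1-010, 1-100*, 1-101*, 1-111*, 10-11*, 1001-, 101-1*, 1010-*, 11-00*, 11-01*, 11-10*, 110-0*, 1100-*, 111-0*, 111-1*, 1110-*, 1111-*
[col 2] --100*, --101*, --111*, -0-11, -01-1*, -010-*, -1-00*, -1-01*, -100-*, -11-1*, -110-*, 0--00, 0-1-1*, 0-10-*, 001--, 01-0-*, 1-1-1*, 1-10-*, 11--0, 11-0-*, 111--
[col 3] --1-1, --10-, -1-0-
Prime implicants: --1-1, --10-, -0-11, -1-0-, 0--00, 001--, 1-010, 1001-, 11--0, 111--
PI chart (minterm → PIs covering it):
  0 | 0--00  (sole → essential)
  3 | -0-11  (sole → essential)
  4 | --10-,0--00,001--
  5 | --1-1,--10-,001--
  6 | 001--  (sole → essential)
  7 | --1-1,-0-11,001--
  8 | -1-0-,0--00
  9 | -1-0-  (sole → essential)
  12 | --10-,-1-0-,0--00
  13 | --1-1,--10-,-1-0-
  15 | --1-1  (sole → essential)
  18 | 1-010,1001-
  19 | -0-11,1001-
  20 | --10-  (sole → essential)
  21 | --1-1,--10-
  23 | --1-1,-0-11
  24 | -1-0-,11--0
  25 | -1-0-  (sole → essential)
  28 | --10-,-1-0-,11--0,111--
  29 | --1-1,--10-,-1-0-,111--
  30 | 11--0,111--
  31 | --1-1,111--
Essential prime implicants: --1-1, --10-, -0-11, -1-0-, 0--00, 001--

NO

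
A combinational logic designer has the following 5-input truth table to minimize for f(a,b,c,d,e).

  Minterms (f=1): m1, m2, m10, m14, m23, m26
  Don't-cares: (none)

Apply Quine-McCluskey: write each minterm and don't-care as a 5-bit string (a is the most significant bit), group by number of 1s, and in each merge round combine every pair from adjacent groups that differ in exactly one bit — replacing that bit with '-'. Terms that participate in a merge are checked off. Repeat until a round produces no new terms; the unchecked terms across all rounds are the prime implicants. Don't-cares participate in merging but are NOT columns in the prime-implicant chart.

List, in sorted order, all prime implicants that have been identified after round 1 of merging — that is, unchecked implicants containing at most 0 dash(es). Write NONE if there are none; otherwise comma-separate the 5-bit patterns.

00001, 10111

Round 0: 00001 00010✓ 01010✓ 01110✓ 10111 11010✓
Round 1: -1010 0-010 01-10
PIs = {-1010, 0-010, 00001, 01-10, 10111}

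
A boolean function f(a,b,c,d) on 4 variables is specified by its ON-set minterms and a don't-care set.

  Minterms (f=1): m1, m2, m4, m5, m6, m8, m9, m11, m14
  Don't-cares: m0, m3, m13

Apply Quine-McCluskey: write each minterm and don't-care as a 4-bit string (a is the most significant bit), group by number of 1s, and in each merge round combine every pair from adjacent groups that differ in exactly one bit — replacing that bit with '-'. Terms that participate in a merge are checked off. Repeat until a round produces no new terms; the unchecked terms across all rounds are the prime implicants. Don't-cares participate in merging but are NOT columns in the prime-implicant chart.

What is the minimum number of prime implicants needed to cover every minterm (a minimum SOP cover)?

5

Round 0: 0000✓ 0001✓ 0010✓ 0011✓ 0100✓ 0101✓ 0110✓ 1000✓ 1001✓ 1011✓ 1101✓ 1110✓
Round 1: -000✓ -001✓ -011✓ -101✓ -110 0-00✓ 0-01✓ 0-10✓ 00-0✓ 00-1✓ 000-✓ 001-✓ 01-0✓ 010-✓ 1-01✓ 10-1✓ 100-✓
Round 2: --01 -0-1 -00- 0--0 0-0- 00--
PIs = {--01, -0-1, -00-, -110, 0--0, 0-0-, 00--}
Coverage chart:
  m1: --01,-0-1,-00-,0-0-,00--
  m2: 0--0,00--
  m4: 0--0,0-0-
  m5: --01,0-0-
  m6: -110,0--0
  m8: -00- ←essential
  m9: --01,-0-1,-00-
  m11: -0-1 ←essential
  m14: -110 ←essential
Essential: -0-1, -00-, -110
Petrick residual → --01, 0--0
Min cover (5 terms): c'd + b'd + b'c' + bcd' + a'd'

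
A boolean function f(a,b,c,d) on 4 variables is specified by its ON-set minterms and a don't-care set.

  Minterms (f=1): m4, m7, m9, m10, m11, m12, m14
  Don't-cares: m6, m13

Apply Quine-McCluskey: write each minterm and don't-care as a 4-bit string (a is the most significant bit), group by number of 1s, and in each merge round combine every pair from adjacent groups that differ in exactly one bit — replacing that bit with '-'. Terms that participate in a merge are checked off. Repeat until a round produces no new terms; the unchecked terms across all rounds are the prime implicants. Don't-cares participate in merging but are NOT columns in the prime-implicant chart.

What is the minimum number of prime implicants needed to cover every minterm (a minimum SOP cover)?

4

[col 0] 0100*, 0110*, 0111*, 1001*, 1010*, 1011*, 1100*, 1101*, 1110*
[col 1] -100*, -110*, 01-0*, 011-, 1-01, 1-10, 10-1, 101-, 11-0*, 110-
[col 2] -1-0
Prime implicants: -1-0, 011-, 1-01, 1-10, 10-1, 101-, 110-
PI chart (minterm → PIs covering it):
  4 | -1-0  (sole → essential)
  7 | 011-  (sole → essential)
  9 | 1-01,10-1
  10 | 1-10,101-
  11 | 10-1,101-
  12 | -1-0,110-
  14 | -1-0,1-10
Essential prime implicants: -1-0, 011-
Petrick residual → 1-01, 101-
Minimum SOP uses 4 PIs: bd' + a'bc + ac'd + ab'c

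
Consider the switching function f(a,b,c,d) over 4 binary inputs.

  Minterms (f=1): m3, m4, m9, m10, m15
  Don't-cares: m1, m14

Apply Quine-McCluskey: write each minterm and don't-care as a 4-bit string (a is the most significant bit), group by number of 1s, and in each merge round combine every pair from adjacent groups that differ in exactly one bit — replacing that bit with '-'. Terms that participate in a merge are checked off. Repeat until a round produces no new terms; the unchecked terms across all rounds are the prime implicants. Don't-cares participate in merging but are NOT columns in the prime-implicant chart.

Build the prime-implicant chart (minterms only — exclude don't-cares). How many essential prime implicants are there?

5

size-2^0 implicants → 0001(✓)  0011(✓)  0100  1001(✓)  1010(✓)  1110(✓)  1111(✓)
size-2^1 implicants → -001  00-1  1-10  111-
Unchecked terms (primes): -001, 00-1, 0100, 1-10, 111-
Minterm coverage:
  m3 ⊆ 00-1 [E]
  m4 ⊆ 0100 [E]
  m9 ⊆ -001 [E]
  m10 ⊆ 1-10 [E]
  m15 ⊆ 111- [E]
E = {-001, 00-1, 0100, 1-10, 111-}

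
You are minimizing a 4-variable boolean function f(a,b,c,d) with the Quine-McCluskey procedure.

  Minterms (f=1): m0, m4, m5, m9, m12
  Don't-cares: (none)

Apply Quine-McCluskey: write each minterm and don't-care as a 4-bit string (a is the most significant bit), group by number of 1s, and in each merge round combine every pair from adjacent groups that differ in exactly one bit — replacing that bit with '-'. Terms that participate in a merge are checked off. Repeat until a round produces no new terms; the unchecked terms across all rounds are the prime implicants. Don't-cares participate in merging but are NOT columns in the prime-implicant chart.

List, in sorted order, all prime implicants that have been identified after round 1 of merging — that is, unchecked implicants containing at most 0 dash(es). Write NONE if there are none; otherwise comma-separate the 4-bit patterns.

size-2^0 implicants → 0000(✓)  0100(✓)  0101(✓)  1001  1100(✓)
size-2^1 implicants → -100  0-00  010-
Unchecked terms (primes): -100, 0-00, 010-, 1001

1001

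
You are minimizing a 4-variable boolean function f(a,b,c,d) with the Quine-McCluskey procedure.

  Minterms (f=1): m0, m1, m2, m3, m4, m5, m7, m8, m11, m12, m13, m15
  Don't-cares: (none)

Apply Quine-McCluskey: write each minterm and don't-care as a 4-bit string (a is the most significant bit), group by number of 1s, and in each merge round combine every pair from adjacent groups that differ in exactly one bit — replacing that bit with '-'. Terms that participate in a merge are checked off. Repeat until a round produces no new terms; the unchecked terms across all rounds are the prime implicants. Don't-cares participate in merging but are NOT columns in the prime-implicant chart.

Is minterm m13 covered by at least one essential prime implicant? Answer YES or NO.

size-2^0 implicants → 0000(✓)  0001(✓)  0010(✓)  0011(✓)  0100(✓)  0101(✓)  0111(✓)  1000(✓)  1011(✓)  1100(✓)  1101(✓)  1111(✓)
size-2^1 implicants → -000(✓)  -011(✓)  -100(✓)  -101(✓)  -111(✓)  0-00(✓)  0-01(✓)  0-11(✓)  00-0(✓)  00-1(✓)  000-(✓)  001-(✓)  01-1(✓)  010-(✓)  1-00(✓)  1-11(✓)  11-1(✓)  110-(✓)
size-2^2 implicants → --00  --11  -1-1  -10-  0--1  0-0-  00--
Unchecked terms (primes): --00, --11, -1-1, -10-, 0--1, 0-0-, 00--
Minterm coverage:
  m0 ⊆ --00,0-0-,00--
  m1 ⊆ 0--1,0-0-,00--
  m2 ⊆ 00-- [E]
  m3 ⊆ --11,0--1,00--
  m4 ⊆ --00,-10-,0-0-
  m5 ⊆ -1-1,-10-,0--1,0-0-
  m7 ⊆ --11,-1-1,0--1
  m8 ⊆ --00 [E]
  m11 ⊆ --11 [E]
  m12 ⊆ --00,-10-
  m13 ⊆ -1-1,-10-
  m15 ⊆ --11,-1-1
E = {--00, --11, 00--}

NO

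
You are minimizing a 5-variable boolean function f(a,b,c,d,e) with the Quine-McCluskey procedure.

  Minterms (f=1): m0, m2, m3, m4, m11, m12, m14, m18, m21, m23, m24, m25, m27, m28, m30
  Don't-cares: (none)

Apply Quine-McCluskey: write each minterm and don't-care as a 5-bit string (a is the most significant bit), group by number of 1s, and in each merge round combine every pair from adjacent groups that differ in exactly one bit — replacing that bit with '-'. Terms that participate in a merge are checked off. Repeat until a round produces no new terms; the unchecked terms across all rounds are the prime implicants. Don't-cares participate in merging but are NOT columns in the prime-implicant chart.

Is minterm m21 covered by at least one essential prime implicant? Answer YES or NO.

YES

size-2^0 implicants → 00000(✓)  00010(✓)  00011(✓)  00100(✓)  01011(✓)  01100(✓)  01110(✓)  10010(✓)  10101(✓)  10111(✓)  11000(✓)  11001(✓)  11011(✓)  11100(✓)  11110(✓)
size-2^1 implicants → -0010  -1011  -1100(✓)  -1110(✓)  0-011  0-100  00-00  000-0  0001-  011-0(✓)  101-1  11-00  110-1  1100-  111-0(✓)
size-2^2 implicants → -11-0
Unchecked terms (primes): -0010, -1011, -11-0, 0-011, 0-100, 00-00, 000-0, 0001-, 101-1, 11-00, 110-1, 1100-
Minterm coverage:
  m0 ⊆ 00-00,000-0
  m2 ⊆ -0010,000-0,0001-
  m3 ⊆ 0-011,0001-
  m4 ⊆ 0-100,00-00
  m11 ⊆ -1011,0-011
  m12 ⊆ -11-0,0-100
  m14 ⊆ -11-0 [E]
  m18 ⊆ -0010 [E]
  m21 ⊆ 101-1 [E]
  m23 ⊆ 101-1 [E]
  m24 ⊆ 11-00,1100-
  m25 ⊆ 110-1,1100-
  m27 ⊆ -1011,110-1
  m28 ⊆ -11-0,11-00
  m30 ⊆ -11-0 [E]
E = {-0010, -11-0, 101-1}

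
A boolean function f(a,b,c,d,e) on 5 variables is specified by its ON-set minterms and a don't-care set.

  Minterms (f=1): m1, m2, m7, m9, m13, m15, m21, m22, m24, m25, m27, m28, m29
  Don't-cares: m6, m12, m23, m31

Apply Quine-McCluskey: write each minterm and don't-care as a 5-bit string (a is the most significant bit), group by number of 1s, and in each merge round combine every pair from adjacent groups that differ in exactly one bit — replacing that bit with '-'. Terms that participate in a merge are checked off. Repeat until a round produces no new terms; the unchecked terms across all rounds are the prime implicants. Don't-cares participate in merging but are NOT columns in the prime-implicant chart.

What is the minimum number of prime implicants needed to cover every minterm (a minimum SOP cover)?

7

size-2^0 implicants → 00001(✓)  00010(✓)  00110(✓)  00111(✓)  01001(✓)  01100(✓)  01101(✓)  01111(✓)  10101(✓)  10110(✓)  10111(✓)  11000(✓)  11001(✓)  11011(✓)  11100(✓)  11101(✓)  11111(✓)
size-2^1 implicants → -0110(✓)  -0111(✓)  -1001(✓)  -1100(✓)  -1101(✓)  -1111(✓)  0-001  0-111(✓)  00-10  0011-(✓)  01-01(✓)  011-1(✓)  0110-(✓)  1-101(✓)  1-111(✓)  101-1(✓)  1011-(✓)  11-00(✓)  11-01(✓)  11-11(✓)  110-1(✓)  1100-(✓)  111-1(✓)  1110-(✓)
size-2^2 implicants → --111  -011-  -1-01  -11-1  -110-  1-1-1  11--1  11-0-
Unchecked terms (primes): --111, -011-, -1-01, -11-1, -110-, 0-001, 00-10, 1-1-1, 11--1, 11-0-
Minterm coverage:
  m1 ⊆ 0-001 [E]
  m2 ⊆ 00-10 [E]
  m7 ⊆ --111,-011-
  m9 ⊆ -1-01,0-001
  m13 ⊆ -1-01,-11-1,-110-
  m15 ⊆ --111,-11-1
  m21 ⊆ 1-1-1 [E]
  m22 ⊆ -011- [E]
  m24 ⊆ 11-0- [E]
  m25 ⊆ -1-01,11--1,11-0-
  m27 ⊆ 11--1 [E]
  m28 ⊆ -110-,11-0-
  m29 ⊆ -1-01,-11-1,-110-,1-1-1,11--1,11-0-
E = {-011-, 0-001, 00-10, 1-1-1, 11--1, 11-0-}
Petrick residual → -11-1
Cover = b'cd + bce + a'c'd'e + a'b'de' + ace + abe + abd'  |cover|=7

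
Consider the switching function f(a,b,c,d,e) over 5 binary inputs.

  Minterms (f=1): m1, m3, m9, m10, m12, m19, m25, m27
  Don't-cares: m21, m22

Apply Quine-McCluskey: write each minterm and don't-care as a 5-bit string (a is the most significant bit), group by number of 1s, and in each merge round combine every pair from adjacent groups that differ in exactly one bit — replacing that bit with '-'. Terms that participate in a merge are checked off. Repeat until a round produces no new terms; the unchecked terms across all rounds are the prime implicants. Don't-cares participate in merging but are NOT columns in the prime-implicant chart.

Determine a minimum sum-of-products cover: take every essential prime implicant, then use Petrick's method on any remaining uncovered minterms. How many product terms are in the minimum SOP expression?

size-2^0 implicants → 00001(✓)  00011(✓)  01001(✓)  01010  01100  10011(✓)  10101  10110  11001(✓)  11011(✓)
size-2^1 implicants → -0011  -1001  0-001  000-1  1-011  110-1
Unchecked terms (primes): -0011, -1001, 0-001, 000-1, 01010, 01100, 1-011, 10101, 10110, 110-1
Minterm coverage:
  m1 ⊆ 0-001,000-1
  m3 ⊆ -0011,000-1
  m9 ⊆ -1001,0-001
  m10 ⊆ 01010 [E]
  m12 ⊆ 01100 [E]
  m19 ⊆ -0011,1-011
  m25 ⊆ -1001,110-1
  m27 ⊆ 1-011,110-1
E = {01010, 01100}
Petrick residual → -0011, 0-001, 110-1
Cover = b'c'de + a'c'd'e + a'bc'de' + a'bcd'e' + abc'e  |cover|=5

5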